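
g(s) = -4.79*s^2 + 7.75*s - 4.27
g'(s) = 7.75 - 9.58*s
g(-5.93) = -218.67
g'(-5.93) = 64.56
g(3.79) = -43.70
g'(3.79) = -28.56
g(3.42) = -33.79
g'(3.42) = -25.01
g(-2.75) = -61.81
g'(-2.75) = 34.10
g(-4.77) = -150.22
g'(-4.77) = 53.45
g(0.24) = -2.69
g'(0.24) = 5.45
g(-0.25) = -6.51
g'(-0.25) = 10.14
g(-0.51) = -9.47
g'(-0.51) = 12.64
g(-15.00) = -1198.27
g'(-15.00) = 151.45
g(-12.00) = -787.03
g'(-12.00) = 122.71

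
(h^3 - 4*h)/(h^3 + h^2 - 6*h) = (h + 2)/(h + 3)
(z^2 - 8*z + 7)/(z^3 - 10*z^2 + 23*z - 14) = 1/(z - 2)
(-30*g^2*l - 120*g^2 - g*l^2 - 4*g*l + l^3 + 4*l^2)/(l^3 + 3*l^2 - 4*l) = (-30*g^2 - g*l + l^2)/(l*(l - 1))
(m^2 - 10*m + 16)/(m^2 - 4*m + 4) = (m - 8)/(m - 2)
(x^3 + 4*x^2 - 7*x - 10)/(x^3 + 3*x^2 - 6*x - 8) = (x + 5)/(x + 4)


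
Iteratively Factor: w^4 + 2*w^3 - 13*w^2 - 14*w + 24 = (w - 3)*(w^3 + 5*w^2 + 2*w - 8) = (w - 3)*(w + 2)*(w^2 + 3*w - 4) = (w - 3)*(w - 1)*(w + 2)*(w + 4)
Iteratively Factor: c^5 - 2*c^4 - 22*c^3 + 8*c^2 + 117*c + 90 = (c + 1)*(c^4 - 3*c^3 - 19*c^2 + 27*c + 90) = (c - 3)*(c + 1)*(c^3 - 19*c - 30) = (c - 3)*(c + 1)*(c + 3)*(c^2 - 3*c - 10) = (c - 5)*(c - 3)*(c + 1)*(c + 3)*(c + 2)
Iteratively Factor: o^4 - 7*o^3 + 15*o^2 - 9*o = (o - 3)*(o^3 - 4*o^2 + 3*o) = o*(o - 3)*(o^2 - 4*o + 3) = o*(o - 3)*(o - 1)*(o - 3)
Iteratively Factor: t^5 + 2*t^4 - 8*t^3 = (t)*(t^4 + 2*t^3 - 8*t^2) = t*(t - 2)*(t^3 + 4*t^2) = t^2*(t - 2)*(t^2 + 4*t) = t^2*(t - 2)*(t + 4)*(t)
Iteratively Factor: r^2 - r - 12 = (r - 4)*(r + 3)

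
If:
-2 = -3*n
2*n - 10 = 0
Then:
No Solution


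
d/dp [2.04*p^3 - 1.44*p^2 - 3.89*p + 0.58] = 6.12*p^2 - 2.88*p - 3.89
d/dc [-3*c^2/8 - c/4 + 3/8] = -3*c/4 - 1/4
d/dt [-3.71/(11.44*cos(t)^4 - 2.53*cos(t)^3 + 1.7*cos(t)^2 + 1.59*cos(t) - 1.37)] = (-169.7696*cos(t)^3 + 28.1589*cos(t)^2 - 12.614*cos(t) - 5.8989)*sin(t)/(11.44*cos(t)^4 - 2.53*cos(t)^3 + 1.7*cos(t)^2 + 1.59*cos(t) - 1.37)^2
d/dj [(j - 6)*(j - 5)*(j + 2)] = 3*j^2 - 18*j + 8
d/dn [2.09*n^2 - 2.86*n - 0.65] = 4.18*n - 2.86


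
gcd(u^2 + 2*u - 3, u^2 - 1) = u - 1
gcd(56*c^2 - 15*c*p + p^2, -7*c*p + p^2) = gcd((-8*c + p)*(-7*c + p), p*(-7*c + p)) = -7*c + p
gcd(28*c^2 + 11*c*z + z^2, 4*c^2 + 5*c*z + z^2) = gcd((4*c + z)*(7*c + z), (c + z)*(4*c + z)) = 4*c + z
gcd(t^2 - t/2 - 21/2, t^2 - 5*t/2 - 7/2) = t - 7/2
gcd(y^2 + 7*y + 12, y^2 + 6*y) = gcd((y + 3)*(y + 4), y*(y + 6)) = 1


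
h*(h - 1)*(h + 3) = h^3 + 2*h^2 - 3*h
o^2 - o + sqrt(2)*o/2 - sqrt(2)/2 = (o - 1)*(o + sqrt(2)/2)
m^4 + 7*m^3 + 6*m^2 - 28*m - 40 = (m - 2)*(m + 2)^2*(m + 5)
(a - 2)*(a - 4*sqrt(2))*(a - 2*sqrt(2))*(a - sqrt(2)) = a^4 - 7*sqrt(2)*a^3 - 2*a^3 + 14*sqrt(2)*a^2 + 28*a^2 - 56*a - 16*sqrt(2)*a + 32*sqrt(2)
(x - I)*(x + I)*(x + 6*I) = x^3 + 6*I*x^2 + x + 6*I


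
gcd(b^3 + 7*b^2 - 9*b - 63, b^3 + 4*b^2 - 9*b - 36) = b^2 - 9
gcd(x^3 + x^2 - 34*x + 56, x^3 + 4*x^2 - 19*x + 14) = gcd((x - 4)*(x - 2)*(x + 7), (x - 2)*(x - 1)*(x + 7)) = x^2 + 5*x - 14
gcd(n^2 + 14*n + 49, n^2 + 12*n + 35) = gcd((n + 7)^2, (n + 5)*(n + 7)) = n + 7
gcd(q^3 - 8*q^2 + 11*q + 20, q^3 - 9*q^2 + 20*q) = q^2 - 9*q + 20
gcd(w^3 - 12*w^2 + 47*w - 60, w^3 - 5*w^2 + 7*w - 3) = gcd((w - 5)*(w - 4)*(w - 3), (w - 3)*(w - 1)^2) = w - 3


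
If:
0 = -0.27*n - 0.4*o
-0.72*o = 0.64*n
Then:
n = 0.00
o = 0.00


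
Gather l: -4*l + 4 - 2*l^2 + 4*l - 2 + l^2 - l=-l^2 - l + 2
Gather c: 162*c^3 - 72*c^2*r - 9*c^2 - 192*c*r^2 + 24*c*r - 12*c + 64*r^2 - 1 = 162*c^3 + c^2*(-72*r - 9) + c*(-192*r^2 + 24*r - 12) + 64*r^2 - 1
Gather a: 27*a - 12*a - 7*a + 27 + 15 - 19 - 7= 8*a + 16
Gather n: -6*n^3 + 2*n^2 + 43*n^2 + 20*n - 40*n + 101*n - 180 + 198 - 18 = -6*n^3 + 45*n^2 + 81*n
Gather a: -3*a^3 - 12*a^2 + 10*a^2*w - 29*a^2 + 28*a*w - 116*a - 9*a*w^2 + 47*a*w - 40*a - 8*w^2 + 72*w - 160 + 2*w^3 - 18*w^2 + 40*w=-3*a^3 + a^2*(10*w - 41) + a*(-9*w^2 + 75*w - 156) + 2*w^3 - 26*w^2 + 112*w - 160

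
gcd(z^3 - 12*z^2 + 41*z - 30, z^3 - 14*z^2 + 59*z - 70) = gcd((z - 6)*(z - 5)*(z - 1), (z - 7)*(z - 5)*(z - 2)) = z - 5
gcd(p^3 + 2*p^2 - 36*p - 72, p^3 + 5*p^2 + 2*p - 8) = p + 2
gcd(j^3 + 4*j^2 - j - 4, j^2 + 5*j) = 1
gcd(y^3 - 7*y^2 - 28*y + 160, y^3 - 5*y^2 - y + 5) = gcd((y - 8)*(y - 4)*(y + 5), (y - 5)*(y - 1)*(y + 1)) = 1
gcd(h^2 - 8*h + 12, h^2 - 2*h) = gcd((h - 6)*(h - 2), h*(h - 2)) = h - 2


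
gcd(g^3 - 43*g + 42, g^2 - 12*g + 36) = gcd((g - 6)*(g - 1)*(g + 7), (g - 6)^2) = g - 6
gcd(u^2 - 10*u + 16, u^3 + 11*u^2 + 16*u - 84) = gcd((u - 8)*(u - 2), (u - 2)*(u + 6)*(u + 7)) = u - 2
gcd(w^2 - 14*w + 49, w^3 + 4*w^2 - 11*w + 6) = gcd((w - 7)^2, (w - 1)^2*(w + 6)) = 1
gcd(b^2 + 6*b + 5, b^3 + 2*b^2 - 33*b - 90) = b + 5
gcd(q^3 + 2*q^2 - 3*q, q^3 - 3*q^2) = q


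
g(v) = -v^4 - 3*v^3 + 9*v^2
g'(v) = -4*v^3 - 9*v^2 + 18*v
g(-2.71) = 71.87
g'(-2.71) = -35.27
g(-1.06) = 12.42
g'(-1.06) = -24.43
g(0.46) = 1.57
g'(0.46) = 5.99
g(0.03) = 0.01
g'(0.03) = 0.53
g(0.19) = 0.30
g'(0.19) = 3.07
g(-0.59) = 3.63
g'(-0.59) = -12.93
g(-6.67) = -688.64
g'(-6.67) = 666.50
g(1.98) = -3.37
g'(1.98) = -30.69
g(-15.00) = -38475.00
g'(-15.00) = 11205.00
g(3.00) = -81.00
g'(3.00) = -135.00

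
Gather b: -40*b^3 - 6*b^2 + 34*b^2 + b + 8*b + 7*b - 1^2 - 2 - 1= -40*b^3 + 28*b^2 + 16*b - 4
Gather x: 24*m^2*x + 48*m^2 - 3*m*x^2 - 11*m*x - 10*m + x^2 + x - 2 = 48*m^2 - 10*m + x^2*(1 - 3*m) + x*(24*m^2 - 11*m + 1) - 2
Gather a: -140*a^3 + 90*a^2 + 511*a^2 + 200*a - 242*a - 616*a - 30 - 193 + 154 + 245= -140*a^3 + 601*a^2 - 658*a + 176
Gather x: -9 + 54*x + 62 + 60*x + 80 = 114*x + 133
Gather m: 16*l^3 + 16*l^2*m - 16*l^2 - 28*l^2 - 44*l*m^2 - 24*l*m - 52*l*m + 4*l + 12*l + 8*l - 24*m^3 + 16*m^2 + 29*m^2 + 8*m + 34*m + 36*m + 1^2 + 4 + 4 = 16*l^3 - 44*l^2 + 24*l - 24*m^3 + m^2*(45 - 44*l) + m*(16*l^2 - 76*l + 78) + 9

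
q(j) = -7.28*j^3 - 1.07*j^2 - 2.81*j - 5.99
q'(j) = -21.84*j^2 - 2.14*j - 2.81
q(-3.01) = 191.31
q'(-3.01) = -194.24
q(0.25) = -6.87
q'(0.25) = -4.71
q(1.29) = -27.02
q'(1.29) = -41.91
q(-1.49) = 19.90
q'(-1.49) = -48.11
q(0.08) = -6.23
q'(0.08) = -3.12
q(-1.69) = 30.84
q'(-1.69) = -61.57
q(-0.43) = -4.40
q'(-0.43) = -5.93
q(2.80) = -182.06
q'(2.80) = -180.03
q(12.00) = -12773.63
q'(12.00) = -3173.45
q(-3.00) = 189.37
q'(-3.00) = -192.95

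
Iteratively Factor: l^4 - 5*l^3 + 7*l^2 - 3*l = (l - 1)*(l^3 - 4*l^2 + 3*l) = l*(l - 1)*(l^2 - 4*l + 3) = l*(l - 3)*(l - 1)*(l - 1)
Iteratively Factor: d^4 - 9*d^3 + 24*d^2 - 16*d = (d - 4)*(d^3 - 5*d^2 + 4*d) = (d - 4)^2*(d^2 - d) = d*(d - 4)^2*(d - 1)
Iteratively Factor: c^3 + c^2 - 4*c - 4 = (c + 2)*(c^2 - c - 2) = (c + 1)*(c + 2)*(c - 2)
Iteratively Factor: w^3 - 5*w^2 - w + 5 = (w + 1)*(w^2 - 6*w + 5) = (w - 1)*(w + 1)*(w - 5)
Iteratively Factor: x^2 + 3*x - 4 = (x - 1)*(x + 4)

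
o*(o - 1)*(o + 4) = o^3 + 3*o^2 - 4*o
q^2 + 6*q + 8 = (q + 2)*(q + 4)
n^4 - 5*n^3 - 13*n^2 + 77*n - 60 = (n - 5)*(n - 3)*(n - 1)*(n + 4)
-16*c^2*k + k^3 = k*(-4*c + k)*(4*c + k)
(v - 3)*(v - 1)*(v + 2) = v^3 - 2*v^2 - 5*v + 6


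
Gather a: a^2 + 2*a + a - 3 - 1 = a^2 + 3*a - 4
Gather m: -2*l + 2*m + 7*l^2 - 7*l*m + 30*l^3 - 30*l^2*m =30*l^3 + 7*l^2 - 2*l + m*(-30*l^2 - 7*l + 2)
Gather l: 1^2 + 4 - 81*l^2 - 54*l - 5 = -81*l^2 - 54*l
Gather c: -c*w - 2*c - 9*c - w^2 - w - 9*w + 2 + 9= c*(-w - 11) - w^2 - 10*w + 11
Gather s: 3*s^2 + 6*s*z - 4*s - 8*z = 3*s^2 + s*(6*z - 4) - 8*z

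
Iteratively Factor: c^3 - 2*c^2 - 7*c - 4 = (c + 1)*(c^2 - 3*c - 4) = (c - 4)*(c + 1)*(c + 1)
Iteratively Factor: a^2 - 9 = (a + 3)*(a - 3)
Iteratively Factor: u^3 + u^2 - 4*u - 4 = (u + 1)*(u^2 - 4) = (u + 1)*(u + 2)*(u - 2)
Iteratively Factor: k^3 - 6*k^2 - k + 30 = (k + 2)*(k^2 - 8*k + 15) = (k - 5)*(k + 2)*(k - 3)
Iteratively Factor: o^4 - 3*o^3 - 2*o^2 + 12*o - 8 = (o - 1)*(o^3 - 2*o^2 - 4*o + 8) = (o - 2)*(o - 1)*(o^2 - 4) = (o - 2)*(o - 1)*(o + 2)*(o - 2)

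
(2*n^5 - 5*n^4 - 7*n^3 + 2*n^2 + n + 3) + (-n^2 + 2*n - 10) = 2*n^5 - 5*n^4 - 7*n^3 + n^2 + 3*n - 7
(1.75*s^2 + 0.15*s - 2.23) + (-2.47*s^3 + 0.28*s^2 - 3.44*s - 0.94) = -2.47*s^3 + 2.03*s^2 - 3.29*s - 3.17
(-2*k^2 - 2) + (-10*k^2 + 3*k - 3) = -12*k^2 + 3*k - 5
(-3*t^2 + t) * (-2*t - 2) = 6*t^3 + 4*t^2 - 2*t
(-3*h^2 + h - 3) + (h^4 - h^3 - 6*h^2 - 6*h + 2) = h^4 - h^3 - 9*h^2 - 5*h - 1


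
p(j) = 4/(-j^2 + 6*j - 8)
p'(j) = 4*(2*j - 6)/(-j^2 + 6*j - 8)^2 = 8*(j - 3)/(j^2 - 6*j + 8)^2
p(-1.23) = -0.24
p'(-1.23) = -0.12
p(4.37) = -4.56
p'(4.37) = 14.25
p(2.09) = 23.27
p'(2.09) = -246.37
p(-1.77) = -0.18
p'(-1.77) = -0.08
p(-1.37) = -0.22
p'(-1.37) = -0.11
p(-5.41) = -0.06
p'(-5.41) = -0.01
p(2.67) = 4.49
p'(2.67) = -3.32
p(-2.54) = -0.13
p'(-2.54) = -0.05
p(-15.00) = -0.01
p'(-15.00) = 0.00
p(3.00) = 4.00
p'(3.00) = 0.00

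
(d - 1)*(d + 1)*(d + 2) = d^3 + 2*d^2 - d - 2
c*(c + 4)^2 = c^3 + 8*c^2 + 16*c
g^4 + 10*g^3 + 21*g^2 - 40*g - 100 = (g - 2)*(g + 2)*(g + 5)^2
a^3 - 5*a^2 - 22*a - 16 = (a - 8)*(a + 1)*(a + 2)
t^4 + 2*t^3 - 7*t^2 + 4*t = t*(t - 1)^2*(t + 4)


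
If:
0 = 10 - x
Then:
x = 10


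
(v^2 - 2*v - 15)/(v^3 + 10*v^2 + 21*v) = (v - 5)/(v*(v + 7))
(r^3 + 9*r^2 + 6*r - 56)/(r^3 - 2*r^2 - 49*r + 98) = (r + 4)/(r - 7)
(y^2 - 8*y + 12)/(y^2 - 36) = (y - 2)/(y + 6)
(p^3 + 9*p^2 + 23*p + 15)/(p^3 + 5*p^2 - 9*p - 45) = (p + 1)/(p - 3)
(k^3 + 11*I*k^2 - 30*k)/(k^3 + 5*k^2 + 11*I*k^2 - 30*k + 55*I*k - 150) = k/(k + 5)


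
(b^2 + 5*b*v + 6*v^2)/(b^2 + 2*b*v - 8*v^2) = (b^2 + 5*b*v + 6*v^2)/(b^2 + 2*b*v - 8*v^2)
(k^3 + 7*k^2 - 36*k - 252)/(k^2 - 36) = k + 7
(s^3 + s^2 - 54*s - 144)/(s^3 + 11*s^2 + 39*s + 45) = (s^2 - 2*s - 48)/(s^2 + 8*s + 15)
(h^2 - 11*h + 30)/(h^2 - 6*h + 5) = (h - 6)/(h - 1)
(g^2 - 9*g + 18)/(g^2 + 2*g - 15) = (g - 6)/(g + 5)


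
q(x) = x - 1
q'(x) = 1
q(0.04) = -0.96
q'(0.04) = 1.00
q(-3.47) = -4.47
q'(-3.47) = 1.00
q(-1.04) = -2.04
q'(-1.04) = 1.00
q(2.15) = 1.15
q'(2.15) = 1.00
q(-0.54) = -1.54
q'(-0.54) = 1.00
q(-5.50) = -6.50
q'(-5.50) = 1.00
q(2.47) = 1.47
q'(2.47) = 1.00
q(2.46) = 1.46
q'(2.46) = 1.00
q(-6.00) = -7.00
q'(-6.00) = 1.00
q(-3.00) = -4.00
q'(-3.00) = 1.00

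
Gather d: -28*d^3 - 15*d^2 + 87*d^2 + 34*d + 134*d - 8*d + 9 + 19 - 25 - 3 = -28*d^3 + 72*d^2 + 160*d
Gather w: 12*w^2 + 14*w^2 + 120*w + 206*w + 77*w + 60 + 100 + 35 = 26*w^2 + 403*w + 195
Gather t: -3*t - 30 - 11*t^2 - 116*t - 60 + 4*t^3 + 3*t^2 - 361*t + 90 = 4*t^3 - 8*t^2 - 480*t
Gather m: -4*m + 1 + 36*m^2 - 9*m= 36*m^2 - 13*m + 1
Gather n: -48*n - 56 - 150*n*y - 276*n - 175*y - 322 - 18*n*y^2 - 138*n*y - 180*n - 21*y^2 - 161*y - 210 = n*(-18*y^2 - 288*y - 504) - 21*y^2 - 336*y - 588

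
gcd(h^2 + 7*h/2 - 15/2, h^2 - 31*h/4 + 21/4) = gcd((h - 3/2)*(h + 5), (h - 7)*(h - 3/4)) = 1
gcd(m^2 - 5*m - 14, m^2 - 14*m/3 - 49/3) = m - 7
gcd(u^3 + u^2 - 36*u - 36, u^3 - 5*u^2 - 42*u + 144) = u + 6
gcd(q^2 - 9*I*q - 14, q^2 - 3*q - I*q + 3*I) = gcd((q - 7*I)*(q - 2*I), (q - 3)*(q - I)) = 1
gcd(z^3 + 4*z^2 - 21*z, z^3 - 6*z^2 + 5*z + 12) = z - 3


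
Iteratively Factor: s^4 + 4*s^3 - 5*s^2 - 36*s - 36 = (s - 3)*(s^3 + 7*s^2 + 16*s + 12) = (s - 3)*(s + 2)*(s^2 + 5*s + 6) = (s - 3)*(s + 2)*(s + 3)*(s + 2)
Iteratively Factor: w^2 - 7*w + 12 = (w - 3)*(w - 4)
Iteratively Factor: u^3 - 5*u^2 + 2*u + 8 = (u - 2)*(u^2 - 3*u - 4) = (u - 4)*(u - 2)*(u + 1)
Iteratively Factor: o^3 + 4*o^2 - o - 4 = (o - 1)*(o^2 + 5*o + 4) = (o - 1)*(o + 1)*(o + 4)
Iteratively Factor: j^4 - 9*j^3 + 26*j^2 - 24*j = (j - 4)*(j^3 - 5*j^2 + 6*j) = (j - 4)*(j - 3)*(j^2 - 2*j) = (j - 4)*(j - 3)*(j - 2)*(j)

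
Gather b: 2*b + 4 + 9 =2*b + 13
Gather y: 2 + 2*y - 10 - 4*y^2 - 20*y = -4*y^2 - 18*y - 8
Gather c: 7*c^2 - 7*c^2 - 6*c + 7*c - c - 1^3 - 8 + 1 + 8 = 0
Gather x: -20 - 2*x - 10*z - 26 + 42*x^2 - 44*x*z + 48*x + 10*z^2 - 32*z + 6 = 42*x^2 + x*(46 - 44*z) + 10*z^2 - 42*z - 40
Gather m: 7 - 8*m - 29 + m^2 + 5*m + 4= m^2 - 3*m - 18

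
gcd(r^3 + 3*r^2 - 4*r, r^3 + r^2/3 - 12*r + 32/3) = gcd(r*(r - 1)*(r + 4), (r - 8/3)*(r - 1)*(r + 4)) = r^2 + 3*r - 4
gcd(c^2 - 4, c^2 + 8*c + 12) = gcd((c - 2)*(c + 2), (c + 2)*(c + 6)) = c + 2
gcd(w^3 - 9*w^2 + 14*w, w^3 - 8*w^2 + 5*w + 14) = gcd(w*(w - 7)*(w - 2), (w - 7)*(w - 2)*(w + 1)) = w^2 - 9*w + 14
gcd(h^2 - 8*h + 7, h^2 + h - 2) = h - 1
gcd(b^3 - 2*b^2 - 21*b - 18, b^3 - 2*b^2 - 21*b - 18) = b^3 - 2*b^2 - 21*b - 18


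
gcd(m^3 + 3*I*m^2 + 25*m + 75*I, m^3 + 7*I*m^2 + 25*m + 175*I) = m^2 + 25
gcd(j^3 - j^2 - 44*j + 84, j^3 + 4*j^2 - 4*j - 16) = j - 2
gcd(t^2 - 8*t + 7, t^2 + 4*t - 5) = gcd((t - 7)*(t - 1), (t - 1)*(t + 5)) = t - 1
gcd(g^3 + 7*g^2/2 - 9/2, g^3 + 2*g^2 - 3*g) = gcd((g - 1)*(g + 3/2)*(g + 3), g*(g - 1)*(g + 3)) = g^2 + 2*g - 3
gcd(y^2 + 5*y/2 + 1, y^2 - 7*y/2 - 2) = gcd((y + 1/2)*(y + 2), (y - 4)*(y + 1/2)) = y + 1/2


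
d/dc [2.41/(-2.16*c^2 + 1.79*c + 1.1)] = (10.4112*c - 4.3139)/(-2.16*c^2 + 1.79*c + 1.1)^2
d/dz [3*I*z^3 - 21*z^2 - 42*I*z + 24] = 9*I*z^2 - 42*z - 42*I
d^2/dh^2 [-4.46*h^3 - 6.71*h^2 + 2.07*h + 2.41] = -26.76*h - 13.42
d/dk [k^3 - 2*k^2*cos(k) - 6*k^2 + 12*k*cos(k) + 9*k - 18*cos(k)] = 2*k^2*sin(k) + 3*k^2 - 12*k*sin(k) - 4*k*cos(k) - 12*k + 18*sin(k) + 12*cos(k) + 9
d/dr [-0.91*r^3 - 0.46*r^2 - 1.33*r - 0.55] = -2.73*r^2 - 0.92*r - 1.33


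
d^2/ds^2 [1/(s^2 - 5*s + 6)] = 2*(-s^2 + 5*s + (2*s - 5)^2 - 6)/(s^2 - 5*s + 6)^3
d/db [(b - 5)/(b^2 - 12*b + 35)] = -1/(b^2 - 14*b + 49)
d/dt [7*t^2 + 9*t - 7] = 14*t + 9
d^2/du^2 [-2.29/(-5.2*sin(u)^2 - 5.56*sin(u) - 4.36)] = (-247.6864*sin(u)^4 - 198.62544*sin(u)^3 + 508.412976*sin(u)^2 + 452.764144*sin(u) + 37.746528)/(5.2*sin(u)^2 + 5.56*sin(u) + 4.36)^3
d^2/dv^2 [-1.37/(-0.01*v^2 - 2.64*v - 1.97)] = (-0.000274*v^2 - 0.072336*v + 1.37*(0.02*v + 2.64)*(0.04*v + 5.28) - 0.053978)/(0.01*v^2 + 2.64*v + 1.97)^3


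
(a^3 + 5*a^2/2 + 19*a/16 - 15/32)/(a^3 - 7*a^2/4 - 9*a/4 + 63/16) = (16*a^2 + 16*a - 5)/(2*(8*a^2 - 26*a + 21))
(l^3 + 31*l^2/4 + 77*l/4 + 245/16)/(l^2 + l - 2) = (16*l^3 + 124*l^2 + 308*l + 245)/(16*(l^2 + l - 2))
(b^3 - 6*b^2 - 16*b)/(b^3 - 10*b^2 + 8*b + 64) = b/(b - 4)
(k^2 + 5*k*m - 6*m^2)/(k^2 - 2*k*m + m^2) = (k + 6*m)/(k - m)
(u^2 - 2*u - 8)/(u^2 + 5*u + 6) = (u - 4)/(u + 3)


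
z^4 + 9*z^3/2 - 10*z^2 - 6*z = z*(z - 2)*(z + 1/2)*(z + 6)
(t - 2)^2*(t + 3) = t^3 - t^2 - 8*t + 12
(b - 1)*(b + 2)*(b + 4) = b^3 + 5*b^2 + 2*b - 8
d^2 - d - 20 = (d - 5)*(d + 4)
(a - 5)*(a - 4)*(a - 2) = a^3 - 11*a^2 + 38*a - 40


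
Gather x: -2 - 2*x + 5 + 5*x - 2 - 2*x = x + 1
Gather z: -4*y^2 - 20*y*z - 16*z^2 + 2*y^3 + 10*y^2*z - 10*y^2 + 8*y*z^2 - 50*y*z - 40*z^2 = 2*y^3 - 14*y^2 + z^2*(8*y - 56) + z*(10*y^2 - 70*y)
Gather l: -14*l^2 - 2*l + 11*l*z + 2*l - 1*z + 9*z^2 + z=-14*l^2 + 11*l*z + 9*z^2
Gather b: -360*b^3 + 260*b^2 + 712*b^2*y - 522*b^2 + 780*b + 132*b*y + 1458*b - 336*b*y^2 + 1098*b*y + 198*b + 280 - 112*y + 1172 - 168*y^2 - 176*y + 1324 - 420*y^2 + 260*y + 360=-360*b^3 + b^2*(712*y - 262) + b*(-336*y^2 + 1230*y + 2436) - 588*y^2 - 28*y + 3136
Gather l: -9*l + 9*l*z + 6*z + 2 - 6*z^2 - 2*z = l*(9*z - 9) - 6*z^2 + 4*z + 2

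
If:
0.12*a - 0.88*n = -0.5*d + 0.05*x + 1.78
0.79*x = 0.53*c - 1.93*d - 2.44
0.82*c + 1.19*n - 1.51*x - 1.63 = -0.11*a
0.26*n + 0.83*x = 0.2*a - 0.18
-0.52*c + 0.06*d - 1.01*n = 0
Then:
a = -5.67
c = 4.93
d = 0.42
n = -2.51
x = -0.80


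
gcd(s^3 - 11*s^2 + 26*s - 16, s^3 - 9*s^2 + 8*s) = s^2 - 9*s + 8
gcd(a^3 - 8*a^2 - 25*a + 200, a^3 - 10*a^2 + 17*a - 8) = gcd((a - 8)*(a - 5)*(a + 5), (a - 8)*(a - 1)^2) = a - 8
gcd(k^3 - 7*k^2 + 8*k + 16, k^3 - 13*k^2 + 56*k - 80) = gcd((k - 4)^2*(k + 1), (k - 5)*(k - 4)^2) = k^2 - 8*k + 16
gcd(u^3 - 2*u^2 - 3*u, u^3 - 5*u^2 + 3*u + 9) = u^2 - 2*u - 3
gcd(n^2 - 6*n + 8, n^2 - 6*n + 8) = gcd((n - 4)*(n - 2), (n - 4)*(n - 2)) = n^2 - 6*n + 8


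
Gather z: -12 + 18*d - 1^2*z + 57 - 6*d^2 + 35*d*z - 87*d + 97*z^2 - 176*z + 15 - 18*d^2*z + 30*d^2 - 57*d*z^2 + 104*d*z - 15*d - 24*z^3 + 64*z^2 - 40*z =24*d^2 - 84*d - 24*z^3 + z^2*(161 - 57*d) + z*(-18*d^2 + 139*d - 217) + 60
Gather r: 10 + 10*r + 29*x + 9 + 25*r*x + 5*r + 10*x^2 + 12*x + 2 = r*(25*x + 15) + 10*x^2 + 41*x + 21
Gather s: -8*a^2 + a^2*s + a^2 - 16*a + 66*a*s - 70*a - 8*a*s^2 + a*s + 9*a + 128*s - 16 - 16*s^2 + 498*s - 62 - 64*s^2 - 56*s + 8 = -7*a^2 - 77*a + s^2*(-8*a - 80) + s*(a^2 + 67*a + 570) - 70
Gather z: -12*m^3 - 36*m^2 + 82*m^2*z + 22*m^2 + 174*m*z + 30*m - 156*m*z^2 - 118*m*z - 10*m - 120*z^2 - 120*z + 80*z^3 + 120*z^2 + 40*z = -12*m^3 - 14*m^2 - 156*m*z^2 + 20*m + 80*z^3 + z*(82*m^2 + 56*m - 80)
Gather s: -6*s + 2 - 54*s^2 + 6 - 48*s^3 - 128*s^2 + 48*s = -48*s^3 - 182*s^2 + 42*s + 8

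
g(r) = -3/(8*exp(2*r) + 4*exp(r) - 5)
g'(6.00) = 0.00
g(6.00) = 0.00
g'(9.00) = 0.00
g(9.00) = 0.00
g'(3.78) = 0.00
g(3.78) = -0.00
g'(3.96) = 0.00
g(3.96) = -0.00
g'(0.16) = 0.70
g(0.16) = -0.28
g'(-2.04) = 0.13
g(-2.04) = 0.69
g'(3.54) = 0.00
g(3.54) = -0.00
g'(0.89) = 0.12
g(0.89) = -0.06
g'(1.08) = 0.08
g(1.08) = -0.04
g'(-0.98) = 2.00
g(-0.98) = 1.26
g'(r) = -3*(-16*exp(2*r) - 4*exp(r))/(8*exp(2*r) + 4*exp(r) - 5)^2 = (48*exp(r) + 12)*exp(r)/(8*exp(2*r) + 4*exp(r) - 5)^2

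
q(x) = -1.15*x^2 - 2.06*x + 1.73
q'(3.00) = -8.96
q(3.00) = -14.80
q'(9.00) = -22.76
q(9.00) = -109.96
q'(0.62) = -3.49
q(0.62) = 0.01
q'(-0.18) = -1.65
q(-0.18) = 2.06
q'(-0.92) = 0.06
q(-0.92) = 2.65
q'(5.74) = -15.26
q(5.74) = -47.98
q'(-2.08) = 2.72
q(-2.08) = 1.04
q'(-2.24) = 3.09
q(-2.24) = 0.57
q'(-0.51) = -0.89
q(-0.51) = 2.48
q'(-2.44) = 3.55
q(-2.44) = -0.09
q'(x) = -2.3*x - 2.06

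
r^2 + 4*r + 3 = (r + 1)*(r + 3)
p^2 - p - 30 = (p - 6)*(p + 5)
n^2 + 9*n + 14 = (n + 2)*(n + 7)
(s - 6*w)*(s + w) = s^2 - 5*s*w - 6*w^2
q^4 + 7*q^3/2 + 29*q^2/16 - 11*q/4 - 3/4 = (q - 3/4)*(q + 1/4)*(q + 2)^2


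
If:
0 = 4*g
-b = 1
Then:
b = -1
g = 0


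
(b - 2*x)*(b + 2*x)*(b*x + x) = b^3*x + b^2*x - 4*b*x^3 - 4*x^3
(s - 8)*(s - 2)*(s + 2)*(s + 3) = s^4 - 5*s^3 - 28*s^2 + 20*s + 96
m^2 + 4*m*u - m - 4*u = (m - 1)*(m + 4*u)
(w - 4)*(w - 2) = w^2 - 6*w + 8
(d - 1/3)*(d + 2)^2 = d^3 + 11*d^2/3 + 8*d/3 - 4/3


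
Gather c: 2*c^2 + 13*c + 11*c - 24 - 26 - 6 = 2*c^2 + 24*c - 56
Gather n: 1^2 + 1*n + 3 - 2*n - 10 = -n - 6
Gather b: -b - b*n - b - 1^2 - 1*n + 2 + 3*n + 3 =b*(-n - 2) + 2*n + 4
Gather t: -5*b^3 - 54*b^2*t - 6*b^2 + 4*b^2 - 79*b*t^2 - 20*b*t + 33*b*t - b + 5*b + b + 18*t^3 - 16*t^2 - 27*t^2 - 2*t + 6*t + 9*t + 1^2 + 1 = -5*b^3 - 2*b^2 + 5*b + 18*t^3 + t^2*(-79*b - 43) + t*(-54*b^2 + 13*b + 13) + 2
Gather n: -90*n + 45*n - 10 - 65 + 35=-45*n - 40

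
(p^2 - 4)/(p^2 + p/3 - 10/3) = 3*(p - 2)/(3*p - 5)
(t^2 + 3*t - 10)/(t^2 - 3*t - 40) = (t - 2)/(t - 8)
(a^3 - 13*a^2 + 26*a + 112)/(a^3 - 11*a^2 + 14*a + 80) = (a - 7)/(a - 5)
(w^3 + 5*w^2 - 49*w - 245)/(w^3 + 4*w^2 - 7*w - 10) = (w^2 - 49)/(w^2 - w - 2)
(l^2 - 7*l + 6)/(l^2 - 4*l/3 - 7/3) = 3*(-l^2 + 7*l - 6)/(-3*l^2 + 4*l + 7)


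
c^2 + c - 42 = (c - 6)*(c + 7)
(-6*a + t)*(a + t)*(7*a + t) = -42*a^3 - 41*a^2*t + 2*a*t^2 + t^3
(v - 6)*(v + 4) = v^2 - 2*v - 24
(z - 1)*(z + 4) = z^2 + 3*z - 4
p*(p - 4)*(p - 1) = p^3 - 5*p^2 + 4*p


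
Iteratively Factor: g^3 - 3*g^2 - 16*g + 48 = (g - 3)*(g^2 - 16) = (g - 3)*(g + 4)*(g - 4)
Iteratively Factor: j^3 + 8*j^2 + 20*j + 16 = (j + 4)*(j^2 + 4*j + 4) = (j + 2)*(j + 4)*(j + 2)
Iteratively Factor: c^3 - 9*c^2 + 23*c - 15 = (c - 3)*(c^2 - 6*c + 5) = (c - 3)*(c - 1)*(c - 5)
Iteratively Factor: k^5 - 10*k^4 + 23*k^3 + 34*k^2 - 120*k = (k - 4)*(k^4 - 6*k^3 - k^2 + 30*k) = (k - 5)*(k - 4)*(k^3 - k^2 - 6*k) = (k - 5)*(k - 4)*(k + 2)*(k^2 - 3*k) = k*(k - 5)*(k - 4)*(k + 2)*(k - 3)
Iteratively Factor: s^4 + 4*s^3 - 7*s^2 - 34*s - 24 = (s + 2)*(s^3 + 2*s^2 - 11*s - 12) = (s + 2)*(s + 4)*(s^2 - 2*s - 3) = (s + 1)*(s + 2)*(s + 4)*(s - 3)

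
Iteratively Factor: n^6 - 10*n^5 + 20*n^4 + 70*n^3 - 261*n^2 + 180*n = (n)*(n^5 - 10*n^4 + 20*n^3 + 70*n^2 - 261*n + 180) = n*(n + 3)*(n^4 - 13*n^3 + 59*n^2 - 107*n + 60) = n*(n - 5)*(n + 3)*(n^3 - 8*n^2 + 19*n - 12) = n*(n - 5)*(n - 1)*(n + 3)*(n^2 - 7*n + 12) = n*(n - 5)*(n - 4)*(n - 1)*(n + 3)*(n - 3)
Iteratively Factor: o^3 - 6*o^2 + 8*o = (o - 4)*(o^2 - 2*o) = (o - 4)*(o - 2)*(o)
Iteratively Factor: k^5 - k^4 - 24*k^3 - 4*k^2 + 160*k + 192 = (k + 2)*(k^4 - 3*k^3 - 18*k^2 + 32*k + 96) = (k - 4)*(k + 2)*(k^3 + k^2 - 14*k - 24) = (k - 4)*(k + 2)*(k + 3)*(k^2 - 2*k - 8) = (k - 4)^2*(k + 2)*(k + 3)*(k + 2)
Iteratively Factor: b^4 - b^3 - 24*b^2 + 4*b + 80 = (b + 2)*(b^3 - 3*b^2 - 18*b + 40) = (b + 2)*(b + 4)*(b^2 - 7*b + 10) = (b - 5)*(b + 2)*(b + 4)*(b - 2)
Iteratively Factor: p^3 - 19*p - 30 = (p + 2)*(p^2 - 2*p - 15) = (p + 2)*(p + 3)*(p - 5)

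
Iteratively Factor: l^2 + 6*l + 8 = (l + 2)*(l + 4)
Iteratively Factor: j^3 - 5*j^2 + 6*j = (j - 2)*(j^2 - 3*j) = j*(j - 2)*(j - 3)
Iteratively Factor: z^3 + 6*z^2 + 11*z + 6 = (z + 3)*(z^2 + 3*z + 2) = (z + 2)*(z + 3)*(z + 1)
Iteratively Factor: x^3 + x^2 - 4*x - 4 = (x + 1)*(x^2 - 4) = (x - 2)*(x + 1)*(x + 2)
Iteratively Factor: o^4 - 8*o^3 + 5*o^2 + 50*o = (o - 5)*(o^3 - 3*o^2 - 10*o) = (o - 5)^2*(o^2 + 2*o) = o*(o - 5)^2*(o + 2)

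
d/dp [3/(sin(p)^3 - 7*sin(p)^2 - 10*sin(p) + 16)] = 3*(-3*sin(p)^2 + 14*sin(p) + 10)*cos(p)/(sin(p)^3 - 7*sin(p)^2 - 10*sin(p) + 16)^2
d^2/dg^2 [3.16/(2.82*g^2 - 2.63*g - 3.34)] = (50.259168*g^2 - 46.872912*g - 3.16*(5.64*g - 2.63)*(11.28*g - 5.26) - 59.526816)/(-2.82*g^2 + 2.63*g + 3.34)^3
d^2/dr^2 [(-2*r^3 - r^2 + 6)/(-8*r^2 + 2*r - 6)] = 3*(-6*r^3 - 114*r^2 + 42*r + 25)/(64*r^6 - 48*r^5 + 156*r^4 - 73*r^3 + 117*r^2 - 27*r + 27)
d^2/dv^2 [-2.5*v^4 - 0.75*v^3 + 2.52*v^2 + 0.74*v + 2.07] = -30.0*v^2 - 4.5*v + 5.04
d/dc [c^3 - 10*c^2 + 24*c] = 3*c^2 - 20*c + 24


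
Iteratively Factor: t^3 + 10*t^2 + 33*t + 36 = (t + 3)*(t^2 + 7*t + 12) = (t + 3)*(t + 4)*(t + 3)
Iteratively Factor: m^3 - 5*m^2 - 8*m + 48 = (m + 3)*(m^2 - 8*m + 16) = (m - 4)*(m + 3)*(m - 4)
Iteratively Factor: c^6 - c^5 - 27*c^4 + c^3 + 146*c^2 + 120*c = (c + 1)*(c^5 - 2*c^4 - 25*c^3 + 26*c^2 + 120*c) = c*(c + 1)*(c^4 - 2*c^3 - 25*c^2 + 26*c + 120) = c*(c + 1)*(c + 2)*(c^3 - 4*c^2 - 17*c + 60) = c*(c + 1)*(c + 2)*(c + 4)*(c^2 - 8*c + 15) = c*(c - 3)*(c + 1)*(c + 2)*(c + 4)*(c - 5)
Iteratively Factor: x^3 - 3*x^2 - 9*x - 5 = (x - 5)*(x^2 + 2*x + 1) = (x - 5)*(x + 1)*(x + 1)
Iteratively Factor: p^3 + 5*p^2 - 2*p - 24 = (p - 2)*(p^2 + 7*p + 12) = (p - 2)*(p + 4)*(p + 3)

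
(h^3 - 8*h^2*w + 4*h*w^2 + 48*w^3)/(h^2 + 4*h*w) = (h^3 - 8*h^2*w + 4*h*w^2 + 48*w^3)/(h*(h + 4*w))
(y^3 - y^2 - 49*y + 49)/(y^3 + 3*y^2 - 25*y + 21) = (y - 7)/(y - 3)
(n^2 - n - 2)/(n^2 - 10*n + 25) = (n^2 - n - 2)/(n^2 - 10*n + 25)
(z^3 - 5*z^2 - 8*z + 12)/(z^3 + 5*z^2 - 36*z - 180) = (z^2 + z - 2)/(z^2 + 11*z + 30)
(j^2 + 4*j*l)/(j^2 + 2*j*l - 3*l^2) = j*(j + 4*l)/(j^2 + 2*j*l - 3*l^2)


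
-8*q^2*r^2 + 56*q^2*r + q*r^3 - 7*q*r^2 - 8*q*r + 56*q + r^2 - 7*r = (-8*q + r)*(r - 7)*(q*r + 1)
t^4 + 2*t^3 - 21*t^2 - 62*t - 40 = (t - 5)*(t + 1)*(t + 2)*(t + 4)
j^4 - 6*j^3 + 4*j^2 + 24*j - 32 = (j - 4)*(j - 2)^2*(j + 2)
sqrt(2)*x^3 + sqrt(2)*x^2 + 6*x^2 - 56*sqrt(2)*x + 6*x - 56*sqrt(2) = (x - 4*sqrt(2))*(x + 7*sqrt(2))*(sqrt(2)*x + sqrt(2))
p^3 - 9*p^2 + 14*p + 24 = (p - 6)*(p - 4)*(p + 1)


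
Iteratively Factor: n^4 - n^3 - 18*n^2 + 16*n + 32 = (n + 1)*(n^3 - 2*n^2 - 16*n + 32) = (n - 2)*(n + 1)*(n^2 - 16) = (n - 4)*(n - 2)*(n + 1)*(n + 4)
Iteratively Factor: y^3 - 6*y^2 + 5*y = (y)*(y^2 - 6*y + 5) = y*(y - 1)*(y - 5)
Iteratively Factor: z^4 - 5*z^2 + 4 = (z - 2)*(z^3 + 2*z^2 - z - 2) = (z - 2)*(z + 2)*(z^2 - 1) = (z - 2)*(z + 1)*(z + 2)*(z - 1)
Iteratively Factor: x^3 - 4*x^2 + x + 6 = (x - 2)*(x^2 - 2*x - 3) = (x - 3)*(x - 2)*(x + 1)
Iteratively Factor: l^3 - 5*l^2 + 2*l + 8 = (l + 1)*(l^2 - 6*l + 8) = (l - 4)*(l + 1)*(l - 2)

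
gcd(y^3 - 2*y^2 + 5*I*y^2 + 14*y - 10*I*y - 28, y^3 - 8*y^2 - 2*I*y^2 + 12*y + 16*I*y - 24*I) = y^2 + y*(-2 - 2*I) + 4*I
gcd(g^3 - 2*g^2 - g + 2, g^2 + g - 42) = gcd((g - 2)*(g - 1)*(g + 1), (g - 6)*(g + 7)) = 1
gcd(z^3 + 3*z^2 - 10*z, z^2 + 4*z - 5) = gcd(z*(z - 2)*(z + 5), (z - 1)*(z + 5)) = z + 5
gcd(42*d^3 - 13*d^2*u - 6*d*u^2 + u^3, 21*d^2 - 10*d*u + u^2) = -7*d + u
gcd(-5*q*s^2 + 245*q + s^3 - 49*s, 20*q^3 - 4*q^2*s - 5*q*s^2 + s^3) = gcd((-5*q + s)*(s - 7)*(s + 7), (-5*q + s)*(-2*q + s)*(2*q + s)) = 5*q - s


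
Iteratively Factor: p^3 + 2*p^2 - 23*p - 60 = (p + 4)*(p^2 - 2*p - 15) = (p + 3)*(p + 4)*(p - 5)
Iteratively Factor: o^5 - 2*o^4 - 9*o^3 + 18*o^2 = (o - 3)*(o^4 + o^3 - 6*o^2) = o*(o - 3)*(o^3 + o^2 - 6*o) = o^2*(o - 3)*(o^2 + o - 6) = o^2*(o - 3)*(o - 2)*(o + 3)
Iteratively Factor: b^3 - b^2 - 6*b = (b)*(b^2 - b - 6) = b*(b - 3)*(b + 2)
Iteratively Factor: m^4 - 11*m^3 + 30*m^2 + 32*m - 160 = (m - 4)*(m^3 - 7*m^2 + 2*m + 40) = (m - 5)*(m - 4)*(m^2 - 2*m - 8) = (m - 5)*(m - 4)*(m + 2)*(m - 4)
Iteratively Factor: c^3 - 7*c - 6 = (c - 3)*(c^2 + 3*c + 2) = (c - 3)*(c + 2)*(c + 1)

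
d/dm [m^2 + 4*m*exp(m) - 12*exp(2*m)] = 4*m*exp(m) + 2*m - 24*exp(2*m) + 4*exp(m)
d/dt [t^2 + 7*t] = 2*t + 7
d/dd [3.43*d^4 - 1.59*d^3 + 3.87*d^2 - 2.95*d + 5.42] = 13.72*d^3 - 4.77*d^2 + 7.74*d - 2.95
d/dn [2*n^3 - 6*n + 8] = 6*n^2 - 6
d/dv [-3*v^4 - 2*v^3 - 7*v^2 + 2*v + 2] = -12*v^3 - 6*v^2 - 14*v + 2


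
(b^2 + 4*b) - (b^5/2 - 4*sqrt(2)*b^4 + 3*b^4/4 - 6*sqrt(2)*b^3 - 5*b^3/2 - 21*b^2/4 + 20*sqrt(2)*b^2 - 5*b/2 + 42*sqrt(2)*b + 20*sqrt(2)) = -b^5/2 - 3*b^4/4 + 4*sqrt(2)*b^4 + 5*b^3/2 + 6*sqrt(2)*b^3 - 20*sqrt(2)*b^2 + 25*b^2/4 - 42*sqrt(2)*b + 13*b/2 - 20*sqrt(2)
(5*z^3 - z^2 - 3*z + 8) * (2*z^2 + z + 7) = 10*z^5 + 3*z^4 + 28*z^3 + 6*z^2 - 13*z + 56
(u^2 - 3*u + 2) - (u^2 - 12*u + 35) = 9*u - 33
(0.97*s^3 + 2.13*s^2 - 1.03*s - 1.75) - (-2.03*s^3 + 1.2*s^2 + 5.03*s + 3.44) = 3.0*s^3 + 0.93*s^2 - 6.06*s - 5.19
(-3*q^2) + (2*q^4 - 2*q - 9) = 2*q^4 - 3*q^2 - 2*q - 9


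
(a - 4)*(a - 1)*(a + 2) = a^3 - 3*a^2 - 6*a + 8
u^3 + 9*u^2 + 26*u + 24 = (u + 2)*(u + 3)*(u + 4)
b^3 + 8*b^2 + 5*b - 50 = (b - 2)*(b + 5)^2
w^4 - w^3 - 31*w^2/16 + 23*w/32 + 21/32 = (w - 7/4)*(w - 3/4)*(w + 1/2)*(w + 1)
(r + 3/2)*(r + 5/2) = r^2 + 4*r + 15/4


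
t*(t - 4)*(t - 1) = t^3 - 5*t^2 + 4*t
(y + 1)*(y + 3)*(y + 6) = y^3 + 10*y^2 + 27*y + 18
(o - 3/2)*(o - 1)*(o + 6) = o^3 + 7*o^2/2 - 27*o/2 + 9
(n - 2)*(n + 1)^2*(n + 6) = n^4 + 6*n^3 - 3*n^2 - 20*n - 12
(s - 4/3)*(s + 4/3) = s^2 - 16/9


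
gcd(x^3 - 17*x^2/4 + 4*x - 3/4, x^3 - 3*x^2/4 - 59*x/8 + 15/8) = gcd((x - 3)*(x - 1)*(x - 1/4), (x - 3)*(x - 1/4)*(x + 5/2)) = x^2 - 13*x/4 + 3/4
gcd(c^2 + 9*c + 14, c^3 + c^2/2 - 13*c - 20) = c + 2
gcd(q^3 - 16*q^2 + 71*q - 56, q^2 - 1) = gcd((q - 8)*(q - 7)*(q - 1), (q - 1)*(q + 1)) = q - 1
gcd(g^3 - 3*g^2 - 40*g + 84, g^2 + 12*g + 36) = g + 6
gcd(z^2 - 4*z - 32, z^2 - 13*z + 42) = 1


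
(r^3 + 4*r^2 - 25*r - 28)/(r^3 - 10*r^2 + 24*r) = (r^2 + 8*r + 7)/(r*(r - 6))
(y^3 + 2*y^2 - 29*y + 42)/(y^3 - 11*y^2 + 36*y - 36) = (y + 7)/(y - 6)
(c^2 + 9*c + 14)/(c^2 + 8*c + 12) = (c + 7)/(c + 6)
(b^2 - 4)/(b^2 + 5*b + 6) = (b - 2)/(b + 3)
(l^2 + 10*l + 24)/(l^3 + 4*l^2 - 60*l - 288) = (l + 4)/(l^2 - 2*l - 48)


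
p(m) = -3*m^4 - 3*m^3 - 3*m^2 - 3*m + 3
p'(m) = -12*m^3 - 9*m^2 - 6*m - 3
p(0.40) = 1.05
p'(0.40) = -7.61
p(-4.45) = -955.11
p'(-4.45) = 902.93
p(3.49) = -616.60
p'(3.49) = -643.66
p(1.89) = -71.92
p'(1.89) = -127.50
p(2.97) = -344.39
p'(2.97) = -414.58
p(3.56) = -662.92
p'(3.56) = -679.84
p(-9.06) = -18198.19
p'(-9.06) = 8236.74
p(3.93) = -952.85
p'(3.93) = -893.97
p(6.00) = -4659.00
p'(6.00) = -2955.00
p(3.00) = -357.00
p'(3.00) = -426.00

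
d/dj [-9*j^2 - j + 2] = -18*j - 1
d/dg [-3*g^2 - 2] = -6*g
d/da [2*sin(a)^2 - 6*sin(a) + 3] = 2*(2*sin(a) - 3)*cos(a)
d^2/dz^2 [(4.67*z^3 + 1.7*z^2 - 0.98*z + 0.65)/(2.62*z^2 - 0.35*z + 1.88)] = (2.1316282072803e-14*z^4 - 55.197378*z^3 - 41.90712*z^2 + 124.420116*z + 4.48325)/(17.984728*z^6 - 7.20762*z^5 + 39.678066*z^4 - 10.386635*z^3 + 28.471284*z^2 - 3.71112*z + 6.644672)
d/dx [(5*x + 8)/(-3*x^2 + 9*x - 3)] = (5*x^2 + 16*x - 29)/(3*(x^4 - 6*x^3 + 11*x^2 - 6*x + 1))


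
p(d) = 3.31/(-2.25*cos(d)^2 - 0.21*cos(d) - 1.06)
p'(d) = 3.31*(-4.5*sin(d)*cos(d) - 0.21*sin(d))/(-2.25*cos(d)^2 - 0.21*cos(d) - 1.06)^2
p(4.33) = -2.56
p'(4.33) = -2.69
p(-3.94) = -1.65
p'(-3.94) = 1.72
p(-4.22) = -2.26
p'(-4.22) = 2.61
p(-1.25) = -2.45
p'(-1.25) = 2.81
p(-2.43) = -1.51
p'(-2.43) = -1.44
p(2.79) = -1.16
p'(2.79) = 0.57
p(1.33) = -2.67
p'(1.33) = -2.69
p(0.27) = -0.99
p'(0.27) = -0.36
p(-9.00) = -1.21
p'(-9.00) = -0.71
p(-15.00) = -1.51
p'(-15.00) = -1.43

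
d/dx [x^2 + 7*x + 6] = 2*x + 7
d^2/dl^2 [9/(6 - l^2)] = 54*(-l^2 - 2)/(l^2 - 6)^3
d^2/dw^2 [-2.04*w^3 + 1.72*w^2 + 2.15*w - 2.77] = 3.44 - 12.24*w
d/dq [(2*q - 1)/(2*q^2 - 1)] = 2*(-2*q^2 + 2*q - 1)/(4*q^4 - 4*q^2 + 1)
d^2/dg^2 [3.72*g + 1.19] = 0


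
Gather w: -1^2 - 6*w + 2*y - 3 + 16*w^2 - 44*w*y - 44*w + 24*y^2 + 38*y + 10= 16*w^2 + w*(-44*y - 50) + 24*y^2 + 40*y + 6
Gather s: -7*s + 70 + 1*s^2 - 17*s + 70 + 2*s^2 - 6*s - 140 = 3*s^2 - 30*s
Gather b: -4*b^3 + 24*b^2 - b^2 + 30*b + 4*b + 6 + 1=-4*b^3 + 23*b^2 + 34*b + 7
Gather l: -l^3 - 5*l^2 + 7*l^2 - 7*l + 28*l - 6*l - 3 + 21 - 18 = -l^3 + 2*l^2 + 15*l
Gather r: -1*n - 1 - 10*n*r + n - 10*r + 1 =r*(-10*n - 10)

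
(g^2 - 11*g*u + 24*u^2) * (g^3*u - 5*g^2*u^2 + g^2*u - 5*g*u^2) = g^5*u - 16*g^4*u^2 + g^4*u + 79*g^3*u^3 - 16*g^3*u^2 - 120*g^2*u^4 + 79*g^2*u^3 - 120*g*u^4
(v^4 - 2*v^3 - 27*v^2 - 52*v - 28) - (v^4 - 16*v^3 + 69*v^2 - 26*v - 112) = 14*v^3 - 96*v^2 - 26*v + 84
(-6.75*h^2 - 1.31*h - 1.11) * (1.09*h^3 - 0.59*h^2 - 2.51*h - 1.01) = -7.3575*h^5 + 2.5546*h^4 + 16.5055*h^3 + 10.7605*h^2 + 4.1092*h + 1.1211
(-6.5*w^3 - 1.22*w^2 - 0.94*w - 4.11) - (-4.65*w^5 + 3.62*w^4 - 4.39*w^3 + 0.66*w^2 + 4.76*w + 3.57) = 4.65*w^5 - 3.62*w^4 - 2.11*w^3 - 1.88*w^2 - 5.7*w - 7.68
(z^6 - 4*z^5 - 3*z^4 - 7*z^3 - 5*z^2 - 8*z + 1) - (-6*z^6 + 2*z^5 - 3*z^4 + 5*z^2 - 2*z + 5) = 7*z^6 - 6*z^5 - 7*z^3 - 10*z^2 - 6*z - 4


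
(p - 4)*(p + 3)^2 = p^3 + 2*p^2 - 15*p - 36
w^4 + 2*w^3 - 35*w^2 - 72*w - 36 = (w - 6)*(w + 1)^2*(w + 6)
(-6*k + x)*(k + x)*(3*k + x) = -18*k^3 - 21*k^2*x - 2*k*x^2 + x^3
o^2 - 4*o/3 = o*(o - 4/3)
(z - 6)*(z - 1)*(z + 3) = z^3 - 4*z^2 - 15*z + 18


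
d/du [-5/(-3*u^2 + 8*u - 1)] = 10*(4 - 3*u)/(3*u^2 - 8*u + 1)^2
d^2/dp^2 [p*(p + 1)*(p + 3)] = 6*p + 8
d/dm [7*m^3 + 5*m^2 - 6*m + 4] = 21*m^2 + 10*m - 6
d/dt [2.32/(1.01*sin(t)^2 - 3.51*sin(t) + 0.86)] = (8.1432 - 4.6864*sin(t))*cos(t)/(1.01*sin(t)^2 - 3.51*sin(t) + 0.86)^2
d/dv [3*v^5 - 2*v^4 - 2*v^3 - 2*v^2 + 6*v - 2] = 15*v^4 - 8*v^3 - 6*v^2 - 4*v + 6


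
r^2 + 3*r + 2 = (r + 1)*(r + 2)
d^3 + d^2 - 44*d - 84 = (d - 7)*(d + 2)*(d + 6)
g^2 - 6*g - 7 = (g - 7)*(g + 1)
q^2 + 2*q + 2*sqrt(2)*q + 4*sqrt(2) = (q + 2)*(q + 2*sqrt(2))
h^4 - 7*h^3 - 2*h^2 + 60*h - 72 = (h - 6)*(h - 2)^2*(h + 3)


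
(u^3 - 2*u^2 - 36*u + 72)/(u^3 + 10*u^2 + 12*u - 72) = (u - 6)/(u + 6)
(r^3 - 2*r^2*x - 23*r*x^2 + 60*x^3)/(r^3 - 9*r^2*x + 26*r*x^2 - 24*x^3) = (-r - 5*x)/(-r + 2*x)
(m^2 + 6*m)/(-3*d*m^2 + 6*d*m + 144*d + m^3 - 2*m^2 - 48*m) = -m/(3*d*m - 24*d - m^2 + 8*m)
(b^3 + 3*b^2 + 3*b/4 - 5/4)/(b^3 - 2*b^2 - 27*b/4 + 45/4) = (2*b^2 + b - 1)/(2*b^2 - 9*b + 9)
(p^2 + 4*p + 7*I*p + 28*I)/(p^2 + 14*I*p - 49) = (p + 4)/(p + 7*I)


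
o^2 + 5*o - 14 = (o - 2)*(o + 7)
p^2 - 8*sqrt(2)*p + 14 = (p - 7*sqrt(2))*(p - sqrt(2))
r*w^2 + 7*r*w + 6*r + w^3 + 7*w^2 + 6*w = (r + w)*(w + 1)*(w + 6)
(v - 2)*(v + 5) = v^2 + 3*v - 10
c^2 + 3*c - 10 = (c - 2)*(c + 5)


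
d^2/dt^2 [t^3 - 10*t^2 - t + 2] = 6*t - 20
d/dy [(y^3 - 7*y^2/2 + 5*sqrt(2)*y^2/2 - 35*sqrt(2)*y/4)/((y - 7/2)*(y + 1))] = (y^2 + 2*y + 5*sqrt(2)/2)/(y^2 + 2*y + 1)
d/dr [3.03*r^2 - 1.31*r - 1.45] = 6.06*r - 1.31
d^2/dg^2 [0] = 0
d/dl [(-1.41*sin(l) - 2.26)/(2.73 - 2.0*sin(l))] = -8.3693*cos(l)/(2.0*sin(l) - 2.73)^2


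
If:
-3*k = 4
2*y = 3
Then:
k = -4/3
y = 3/2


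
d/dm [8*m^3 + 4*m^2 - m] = 24*m^2 + 8*m - 1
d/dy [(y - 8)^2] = 2*y - 16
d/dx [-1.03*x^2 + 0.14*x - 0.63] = 0.14 - 2.06*x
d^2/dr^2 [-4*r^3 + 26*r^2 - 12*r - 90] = 52 - 24*r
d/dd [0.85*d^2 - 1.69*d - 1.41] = 1.7*d - 1.69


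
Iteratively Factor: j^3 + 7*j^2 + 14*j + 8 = (j + 4)*(j^2 + 3*j + 2) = (j + 2)*(j + 4)*(j + 1)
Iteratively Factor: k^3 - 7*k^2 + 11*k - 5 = (k - 5)*(k^2 - 2*k + 1) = (k - 5)*(k - 1)*(k - 1)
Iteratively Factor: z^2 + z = (z)*(z + 1)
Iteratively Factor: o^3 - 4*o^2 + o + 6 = (o + 1)*(o^2 - 5*o + 6) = (o - 2)*(o + 1)*(o - 3)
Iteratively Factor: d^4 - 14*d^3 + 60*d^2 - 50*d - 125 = (d - 5)*(d^3 - 9*d^2 + 15*d + 25) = (d - 5)^2*(d^2 - 4*d - 5) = (d - 5)^3*(d + 1)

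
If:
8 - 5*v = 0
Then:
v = 8/5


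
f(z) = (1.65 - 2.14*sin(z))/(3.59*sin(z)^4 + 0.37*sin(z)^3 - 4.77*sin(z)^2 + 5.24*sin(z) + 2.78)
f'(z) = (1.65 - 2.14*sin(z))*(-14.36*sin(z)^3*cos(z) - 1.11*sin(z)^2*cos(z) + 9.54*sin(z)*cos(z) - 5.24*cos(z))/(3.59*sin(z)^4 + 0.37*sin(z)^3 - 4.77*sin(z)^2 + 5.24*sin(z) + 2.78)^2 - 2.14*cos(z)/(3.59*sin(z)^4 + 0.37*sin(z)^3 - 4.77*sin(z)^2 + 5.24*sin(z) + 2.78) = (23.0478*sin(z)^4 - 22.1104*sin(z)^3 - 12.0393*sin(z)^2 + 15.741*sin(z) - 14.5952)*cos(z)/(12.8881*sin(z)^8 + 2.6566*sin(z)^7 - 34.1117*sin(z)^6 + 34.0934*sin(z)^5 + 46.5909*sin(z)^4 - 47.9324*sin(z)^3 + 0.936400000000006*sin(z)^2 + 29.1344*sin(z) + 7.7284)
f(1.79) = -0.06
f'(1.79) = 0.05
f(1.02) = -0.03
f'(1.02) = -0.17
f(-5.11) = -0.05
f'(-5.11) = -0.10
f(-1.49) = -0.94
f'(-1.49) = 0.01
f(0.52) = 0.13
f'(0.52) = -0.48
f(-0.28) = 2.29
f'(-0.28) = -19.25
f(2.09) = -0.03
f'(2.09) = 0.16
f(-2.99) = 1.05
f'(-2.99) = 4.80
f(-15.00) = -1.45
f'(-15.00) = 3.38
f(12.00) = -2.40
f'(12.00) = -13.18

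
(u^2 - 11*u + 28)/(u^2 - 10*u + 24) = (u - 7)/(u - 6)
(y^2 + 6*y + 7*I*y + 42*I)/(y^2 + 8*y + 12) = (y + 7*I)/(y + 2)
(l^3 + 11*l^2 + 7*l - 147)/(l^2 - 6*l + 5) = (l^3 + 11*l^2 + 7*l - 147)/(l^2 - 6*l + 5)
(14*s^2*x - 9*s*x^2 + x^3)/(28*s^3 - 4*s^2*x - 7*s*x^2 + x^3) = x/(2*s + x)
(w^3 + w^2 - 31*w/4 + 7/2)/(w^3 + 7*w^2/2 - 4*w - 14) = (w - 1/2)/(w + 2)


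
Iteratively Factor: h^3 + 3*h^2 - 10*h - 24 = (h + 2)*(h^2 + h - 12) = (h - 3)*(h + 2)*(h + 4)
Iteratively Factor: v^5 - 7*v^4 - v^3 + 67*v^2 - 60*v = (v - 4)*(v^4 - 3*v^3 - 13*v^2 + 15*v) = v*(v - 4)*(v^3 - 3*v^2 - 13*v + 15) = v*(v - 5)*(v - 4)*(v^2 + 2*v - 3) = v*(v - 5)*(v - 4)*(v - 1)*(v + 3)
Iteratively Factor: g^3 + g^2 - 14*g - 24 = (g + 3)*(g^2 - 2*g - 8) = (g - 4)*(g + 3)*(g + 2)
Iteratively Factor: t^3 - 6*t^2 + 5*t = (t - 1)*(t^2 - 5*t) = t*(t - 1)*(t - 5)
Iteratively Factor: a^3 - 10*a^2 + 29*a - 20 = (a - 5)*(a^2 - 5*a + 4) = (a - 5)*(a - 1)*(a - 4)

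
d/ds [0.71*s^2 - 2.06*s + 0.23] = 1.42*s - 2.06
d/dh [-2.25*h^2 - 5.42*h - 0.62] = -4.5*h - 5.42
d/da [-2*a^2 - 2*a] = -4*a - 2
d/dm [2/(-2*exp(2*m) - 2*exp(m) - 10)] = (2*exp(m) + 1)*exp(m)/(exp(2*m) + exp(m) + 5)^2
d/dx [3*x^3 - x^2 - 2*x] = 9*x^2 - 2*x - 2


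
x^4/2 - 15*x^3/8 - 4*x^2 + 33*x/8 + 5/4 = (x/2 + 1)*(x - 5)*(x - 1)*(x + 1/4)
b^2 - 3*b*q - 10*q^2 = (b - 5*q)*(b + 2*q)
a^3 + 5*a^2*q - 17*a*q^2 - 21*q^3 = (a - 3*q)*(a + q)*(a + 7*q)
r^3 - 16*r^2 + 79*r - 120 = (r - 8)*(r - 5)*(r - 3)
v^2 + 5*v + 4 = (v + 1)*(v + 4)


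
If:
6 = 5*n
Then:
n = 6/5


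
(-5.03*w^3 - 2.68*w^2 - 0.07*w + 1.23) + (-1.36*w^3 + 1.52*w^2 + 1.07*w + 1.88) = -6.39*w^3 - 1.16*w^2 + 1.0*w + 3.11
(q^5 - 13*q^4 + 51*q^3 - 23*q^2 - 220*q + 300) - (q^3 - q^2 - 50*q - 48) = q^5 - 13*q^4 + 50*q^3 - 22*q^2 - 170*q + 348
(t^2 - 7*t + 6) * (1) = t^2 - 7*t + 6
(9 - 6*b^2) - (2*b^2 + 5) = 4 - 8*b^2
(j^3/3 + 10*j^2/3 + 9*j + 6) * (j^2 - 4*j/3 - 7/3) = j^5/3 + 26*j^4/9 + 34*j^3/9 - 124*j^2/9 - 29*j - 14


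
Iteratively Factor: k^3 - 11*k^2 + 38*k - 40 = (k - 4)*(k^2 - 7*k + 10) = (k - 4)*(k - 2)*(k - 5)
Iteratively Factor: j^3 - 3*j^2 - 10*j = (j - 5)*(j^2 + 2*j) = (j - 5)*(j + 2)*(j)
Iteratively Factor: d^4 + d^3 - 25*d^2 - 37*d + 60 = (d + 4)*(d^3 - 3*d^2 - 13*d + 15) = (d - 1)*(d + 4)*(d^2 - 2*d - 15) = (d - 5)*(d - 1)*(d + 4)*(d + 3)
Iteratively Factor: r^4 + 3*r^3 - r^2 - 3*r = (r + 1)*(r^3 + 2*r^2 - 3*r) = r*(r + 1)*(r^2 + 2*r - 3) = r*(r + 1)*(r + 3)*(r - 1)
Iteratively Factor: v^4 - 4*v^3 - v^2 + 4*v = (v - 4)*(v^3 - v) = v*(v - 4)*(v^2 - 1) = v*(v - 4)*(v - 1)*(v + 1)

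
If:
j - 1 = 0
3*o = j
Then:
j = 1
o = 1/3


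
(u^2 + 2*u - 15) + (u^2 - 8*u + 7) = 2*u^2 - 6*u - 8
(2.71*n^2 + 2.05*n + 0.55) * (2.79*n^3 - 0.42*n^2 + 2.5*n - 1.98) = 7.5609*n^5 + 4.5813*n^4 + 7.4485*n^3 - 0.4718*n^2 - 2.684*n - 1.089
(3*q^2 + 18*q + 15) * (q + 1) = 3*q^3 + 21*q^2 + 33*q + 15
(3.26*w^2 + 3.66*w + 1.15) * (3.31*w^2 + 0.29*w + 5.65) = 10.7906*w^4 + 13.06*w^3 + 23.2869*w^2 + 21.0125*w + 6.4975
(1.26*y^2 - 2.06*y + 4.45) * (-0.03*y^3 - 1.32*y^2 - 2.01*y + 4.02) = -0.0378*y^5 - 1.6014*y^4 + 0.0531000000000001*y^3 + 3.3318*y^2 - 17.2257*y + 17.889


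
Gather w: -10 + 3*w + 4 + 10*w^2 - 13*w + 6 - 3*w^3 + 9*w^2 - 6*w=-3*w^3 + 19*w^2 - 16*w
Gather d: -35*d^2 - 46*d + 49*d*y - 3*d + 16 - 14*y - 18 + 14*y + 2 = -35*d^2 + d*(49*y - 49)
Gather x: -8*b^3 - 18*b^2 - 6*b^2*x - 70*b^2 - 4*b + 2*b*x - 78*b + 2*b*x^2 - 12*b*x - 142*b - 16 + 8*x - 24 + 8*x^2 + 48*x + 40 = -8*b^3 - 88*b^2 - 224*b + x^2*(2*b + 8) + x*(-6*b^2 - 10*b + 56)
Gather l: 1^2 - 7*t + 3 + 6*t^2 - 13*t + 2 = 6*t^2 - 20*t + 6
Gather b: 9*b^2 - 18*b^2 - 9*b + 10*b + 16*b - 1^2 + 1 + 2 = -9*b^2 + 17*b + 2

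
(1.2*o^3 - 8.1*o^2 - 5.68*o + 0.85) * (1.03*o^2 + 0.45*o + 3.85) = 1.236*o^5 - 7.803*o^4 - 4.8754*o^3 - 32.8655*o^2 - 21.4855*o + 3.2725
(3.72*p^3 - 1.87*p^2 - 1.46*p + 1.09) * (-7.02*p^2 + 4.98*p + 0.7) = -26.1144*p^5 + 31.653*p^4 + 3.5406*p^3 - 16.2316*p^2 + 4.4062*p + 0.763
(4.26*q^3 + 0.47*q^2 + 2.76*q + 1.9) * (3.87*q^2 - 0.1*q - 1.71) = 16.4862*q^5 + 1.3929*q^4 + 3.3496*q^3 + 6.2733*q^2 - 4.9096*q - 3.249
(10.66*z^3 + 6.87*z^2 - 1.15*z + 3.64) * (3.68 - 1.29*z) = -13.7514*z^4 + 30.3665*z^3 + 26.7651*z^2 - 8.9276*z + 13.3952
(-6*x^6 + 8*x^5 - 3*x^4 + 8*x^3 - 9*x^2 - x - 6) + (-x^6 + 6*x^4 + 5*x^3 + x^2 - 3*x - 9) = -7*x^6 + 8*x^5 + 3*x^4 + 13*x^3 - 8*x^2 - 4*x - 15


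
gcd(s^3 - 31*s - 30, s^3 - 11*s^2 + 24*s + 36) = s^2 - 5*s - 6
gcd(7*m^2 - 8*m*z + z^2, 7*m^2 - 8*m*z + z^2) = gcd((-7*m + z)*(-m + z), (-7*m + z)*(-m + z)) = 7*m^2 - 8*m*z + z^2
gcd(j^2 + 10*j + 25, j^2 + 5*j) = j + 5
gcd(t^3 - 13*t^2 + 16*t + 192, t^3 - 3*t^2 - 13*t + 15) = t + 3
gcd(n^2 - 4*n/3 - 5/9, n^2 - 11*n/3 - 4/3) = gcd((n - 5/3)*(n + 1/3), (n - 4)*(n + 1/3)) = n + 1/3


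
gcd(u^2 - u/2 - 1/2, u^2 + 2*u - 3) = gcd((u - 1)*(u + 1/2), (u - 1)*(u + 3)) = u - 1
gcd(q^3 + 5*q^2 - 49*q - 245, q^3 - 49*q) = q^2 - 49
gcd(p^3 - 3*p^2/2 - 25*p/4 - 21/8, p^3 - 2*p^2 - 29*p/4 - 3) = p^2 + 2*p + 3/4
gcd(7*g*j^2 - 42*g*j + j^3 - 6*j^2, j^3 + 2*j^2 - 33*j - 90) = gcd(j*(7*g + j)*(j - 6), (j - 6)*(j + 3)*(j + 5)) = j - 6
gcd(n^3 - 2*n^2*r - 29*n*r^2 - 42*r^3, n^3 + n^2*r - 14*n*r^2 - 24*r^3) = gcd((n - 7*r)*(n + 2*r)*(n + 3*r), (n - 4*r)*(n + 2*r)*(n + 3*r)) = n^2 + 5*n*r + 6*r^2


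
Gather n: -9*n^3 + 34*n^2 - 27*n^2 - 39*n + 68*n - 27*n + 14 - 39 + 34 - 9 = -9*n^3 + 7*n^2 + 2*n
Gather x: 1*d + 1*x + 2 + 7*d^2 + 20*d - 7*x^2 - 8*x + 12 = 7*d^2 + 21*d - 7*x^2 - 7*x + 14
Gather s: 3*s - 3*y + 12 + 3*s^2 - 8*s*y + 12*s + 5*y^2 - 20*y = 3*s^2 + s*(15 - 8*y) + 5*y^2 - 23*y + 12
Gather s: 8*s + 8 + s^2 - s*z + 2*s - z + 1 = s^2 + s*(10 - z) - z + 9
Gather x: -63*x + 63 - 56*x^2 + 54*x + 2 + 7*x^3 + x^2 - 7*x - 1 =7*x^3 - 55*x^2 - 16*x + 64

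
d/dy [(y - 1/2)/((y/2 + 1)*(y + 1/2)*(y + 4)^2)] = 2*(-12*y^3 - 28*y^2 + 27*y + 40)/(4*y^7 + 68*y^6 + 465*y^5 + 1632*y^4 + 3108*y^3 + 3120*y^2 + 1472*y + 256)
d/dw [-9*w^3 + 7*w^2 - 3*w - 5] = -27*w^2 + 14*w - 3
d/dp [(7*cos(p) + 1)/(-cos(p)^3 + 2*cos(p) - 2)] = (-21*cos(p) - 3*cos(2*p) - 7*cos(3*p) + 29)*sin(p)/(2*(cos(p)^3 - 2*cos(p) + 2)^2)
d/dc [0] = 0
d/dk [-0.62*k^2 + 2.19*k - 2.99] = 2.19 - 1.24*k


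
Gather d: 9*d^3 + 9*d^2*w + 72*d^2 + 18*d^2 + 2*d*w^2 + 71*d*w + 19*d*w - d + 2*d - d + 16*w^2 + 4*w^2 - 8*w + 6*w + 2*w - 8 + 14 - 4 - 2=9*d^3 + d^2*(9*w + 90) + d*(2*w^2 + 90*w) + 20*w^2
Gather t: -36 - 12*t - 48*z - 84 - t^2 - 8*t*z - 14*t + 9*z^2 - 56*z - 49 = -t^2 + t*(-8*z - 26) + 9*z^2 - 104*z - 169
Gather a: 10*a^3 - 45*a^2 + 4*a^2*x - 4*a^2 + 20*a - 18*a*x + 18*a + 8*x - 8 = 10*a^3 + a^2*(4*x - 49) + a*(38 - 18*x) + 8*x - 8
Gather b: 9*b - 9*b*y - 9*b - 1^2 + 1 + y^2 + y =-9*b*y + y^2 + y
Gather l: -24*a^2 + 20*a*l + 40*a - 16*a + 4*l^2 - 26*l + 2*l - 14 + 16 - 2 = -24*a^2 + 24*a + 4*l^2 + l*(20*a - 24)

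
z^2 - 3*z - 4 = (z - 4)*(z + 1)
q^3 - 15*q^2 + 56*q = q*(q - 8)*(q - 7)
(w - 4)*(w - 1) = w^2 - 5*w + 4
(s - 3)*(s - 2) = s^2 - 5*s + 6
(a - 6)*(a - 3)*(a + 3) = a^3 - 6*a^2 - 9*a + 54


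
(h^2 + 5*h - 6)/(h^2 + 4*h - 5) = (h + 6)/(h + 5)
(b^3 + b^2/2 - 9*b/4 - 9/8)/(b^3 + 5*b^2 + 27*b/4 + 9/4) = (b - 3/2)/(b + 3)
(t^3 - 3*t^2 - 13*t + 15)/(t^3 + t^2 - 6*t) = (t^2 - 6*t + 5)/(t*(t - 2))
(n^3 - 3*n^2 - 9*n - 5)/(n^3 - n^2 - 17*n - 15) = (n + 1)/(n + 3)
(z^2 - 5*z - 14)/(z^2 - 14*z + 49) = (z + 2)/(z - 7)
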